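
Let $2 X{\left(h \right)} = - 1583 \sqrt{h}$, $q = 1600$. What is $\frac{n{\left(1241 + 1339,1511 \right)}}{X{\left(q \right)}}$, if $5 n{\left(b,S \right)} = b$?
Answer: $- \frac{129}{7915} \approx -0.016298$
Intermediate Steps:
$n{\left(b,S \right)} = \frac{b}{5}$
$X{\left(h \right)} = - \frac{1583 \sqrt{h}}{2}$ ($X{\left(h \right)} = \frac{\left(-1583\right) \sqrt{h}}{2} = - \frac{1583 \sqrt{h}}{2}$)
$\frac{n{\left(1241 + 1339,1511 \right)}}{X{\left(q \right)}} = \frac{\frac{1}{5} \left(1241 + 1339\right)}{\left(- \frac{1583}{2}\right) \sqrt{1600}} = \frac{\frac{1}{5} \cdot 2580}{\left(- \frac{1583}{2}\right) 40} = \frac{516}{-31660} = 516 \left(- \frac{1}{31660}\right) = - \frac{129}{7915}$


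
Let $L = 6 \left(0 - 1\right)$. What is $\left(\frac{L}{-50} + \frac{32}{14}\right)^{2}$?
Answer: $\frac{177241}{30625} \approx 5.7875$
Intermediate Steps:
$L = -6$ ($L = 6 \left(-1\right) = -6$)
$\left(\frac{L}{-50} + \frac{32}{14}\right)^{2} = \left(- \frac{6}{-50} + \frac{32}{14}\right)^{2} = \left(\left(-6\right) \left(- \frac{1}{50}\right) + 32 \cdot \frac{1}{14}\right)^{2} = \left(\frac{3}{25} + \frac{16}{7}\right)^{2} = \left(\frac{421}{175}\right)^{2} = \frac{177241}{30625}$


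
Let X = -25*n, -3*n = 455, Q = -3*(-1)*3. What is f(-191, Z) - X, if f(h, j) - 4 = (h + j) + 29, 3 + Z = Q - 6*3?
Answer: -11885/3 ≈ -3961.7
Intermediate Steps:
Q = 9 (Q = 3*3 = 9)
n = -455/3 (n = -1/3*455 = -455/3 ≈ -151.67)
X = 11375/3 (X = -25*(-455/3) = 11375/3 ≈ 3791.7)
Z = -12 (Z = -3 + (9 - 6*3) = -3 + (9 - 18) = -3 - 9 = -12)
f(h, j) = 33 + h + j (f(h, j) = 4 + ((h + j) + 29) = 4 + (29 + h + j) = 33 + h + j)
f(-191, Z) - X = (33 - 191 - 12) - 1*11375/3 = -170 - 11375/3 = -11885/3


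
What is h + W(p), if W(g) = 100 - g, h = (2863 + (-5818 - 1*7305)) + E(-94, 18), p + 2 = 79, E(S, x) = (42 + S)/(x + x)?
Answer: -92146/9 ≈ -10238.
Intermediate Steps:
E(S, x) = (42 + S)/(2*x) (E(S, x) = (42 + S)/((2*x)) = (42 + S)*(1/(2*x)) = (42 + S)/(2*x))
p = 77 (p = -2 + 79 = 77)
h = -92353/9 (h = (2863 + (-5818 - 1*7305)) + (½)*(42 - 94)/18 = (2863 + (-5818 - 7305)) + (½)*(1/18)*(-52) = (2863 - 13123) - 13/9 = -10260 - 13/9 = -92353/9 ≈ -10261.)
h + W(p) = -92353/9 + (100 - 1*77) = -92353/9 + (100 - 77) = -92353/9 + 23 = -92146/9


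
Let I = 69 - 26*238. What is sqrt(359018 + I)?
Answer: 3*sqrt(39211) ≈ 594.05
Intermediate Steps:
I = -6119 (I = 69 - 6188 = -6119)
sqrt(359018 + I) = sqrt(359018 - 6119) = sqrt(352899) = 3*sqrt(39211)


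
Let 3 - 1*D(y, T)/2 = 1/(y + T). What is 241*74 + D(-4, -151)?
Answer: 2765202/155 ≈ 17840.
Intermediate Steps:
D(y, T) = 6 - 2/(T + y) (D(y, T) = 6 - 2/(y + T) = 6 - 2/(T + y))
241*74 + D(-4, -151) = 241*74 + 2*(-1 + 3*(-151) + 3*(-4))/(-151 - 4) = 17834 + 2*(-1 - 453 - 12)/(-155) = 17834 + 2*(-1/155)*(-466) = 17834 + 932/155 = 2765202/155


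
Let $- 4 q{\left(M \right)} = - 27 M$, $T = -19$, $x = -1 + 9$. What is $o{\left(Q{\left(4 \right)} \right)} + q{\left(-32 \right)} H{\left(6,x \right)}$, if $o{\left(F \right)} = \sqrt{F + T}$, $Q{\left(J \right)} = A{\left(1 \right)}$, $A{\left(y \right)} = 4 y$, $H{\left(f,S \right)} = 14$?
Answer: $-3024 + i \sqrt{15} \approx -3024.0 + 3.873 i$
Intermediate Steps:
$x = 8$
$q{\left(M \right)} = \frac{27 M}{4}$ ($q{\left(M \right)} = - \frac{\left(-27\right) M}{4} = \frac{27 M}{4}$)
$Q{\left(J \right)} = 4$ ($Q{\left(J \right)} = 4 \cdot 1 = 4$)
$o{\left(F \right)} = \sqrt{-19 + F}$ ($o{\left(F \right)} = \sqrt{F - 19} = \sqrt{-19 + F}$)
$o{\left(Q{\left(4 \right)} \right)} + q{\left(-32 \right)} H{\left(6,x \right)} = \sqrt{-19 + 4} + \frac{27}{4} \left(-32\right) 14 = \sqrt{-15} - 3024 = i \sqrt{15} - 3024 = -3024 + i \sqrt{15}$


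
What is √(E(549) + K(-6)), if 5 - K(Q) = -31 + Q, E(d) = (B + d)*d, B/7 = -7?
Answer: √274542 ≈ 523.97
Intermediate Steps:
B = -49 (B = 7*(-7) = -49)
E(d) = d*(-49 + d) (E(d) = (-49 + d)*d = d*(-49 + d))
K(Q) = 36 - Q (K(Q) = 5 - (-31 + Q) = 5 + (31 - Q) = 36 - Q)
√(E(549) + K(-6)) = √(549*(-49 + 549) + (36 - 1*(-6))) = √(549*500 + (36 + 6)) = √(274500 + 42) = √274542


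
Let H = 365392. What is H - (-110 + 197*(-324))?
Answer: 429330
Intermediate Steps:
H - (-110 + 197*(-324)) = 365392 - (-110 + 197*(-324)) = 365392 - (-110 - 63828) = 365392 - 1*(-63938) = 365392 + 63938 = 429330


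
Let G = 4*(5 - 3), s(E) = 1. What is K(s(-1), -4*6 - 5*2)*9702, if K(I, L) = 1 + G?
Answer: 87318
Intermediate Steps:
G = 8 (G = 4*2 = 8)
K(I, L) = 9 (K(I, L) = 1 + 8 = 9)
K(s(-1), -4*6 - 5*2)*9702 = 9*9702 = 87318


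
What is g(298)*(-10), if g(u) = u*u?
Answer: -888040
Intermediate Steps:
g(u) = u**2
g(298)*(-10) = 298**2*(-10) = 88804*(-10) = -888040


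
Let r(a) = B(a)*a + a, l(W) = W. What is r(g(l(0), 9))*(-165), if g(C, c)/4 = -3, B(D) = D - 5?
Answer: -31680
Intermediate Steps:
B(D) = -5 + D
g(C, c) = -12 (g(C, c) = 4*(-3) = -12)
r(a) = a + a*(-5 + a) (r(a) = (-5 + a)*a + a = a*(-5 + a) + a = a + a*(-5 + a))
r(g(l(0), 9))*(-165) = -12*(-4 - 12)*(-165) = -12*(-16)*(-165) = 192*(-165) = -31680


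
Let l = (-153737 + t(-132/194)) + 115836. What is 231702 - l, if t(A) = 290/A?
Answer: 8910964/33 ≈ 2.7003e+5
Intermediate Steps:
l = -1264798/33 (l = (-153737 + 290/((-132/194))) + 115836 = (-153737 + 290/((-132*1/194))) + 115836 = (-153737 + 290/(-66/97)) + 115836 = (-153737 + 290*(-97/66)) + 115836 = (-153737 - 14065/33) + 115836 = -5087386/33 + 115836 = -1264798/33 ≈ -38327.)
231702 - l = 231702 - 1*(-1264798/33) = 231702 + 1264798/33 = 8910964/33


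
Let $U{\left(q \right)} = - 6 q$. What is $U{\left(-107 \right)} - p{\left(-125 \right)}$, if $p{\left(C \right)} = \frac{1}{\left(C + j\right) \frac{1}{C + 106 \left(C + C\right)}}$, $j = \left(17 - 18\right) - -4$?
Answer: $\frac{51699}{122} \approx 423.76$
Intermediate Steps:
$j = 3$ ($j = -1 + 4 = 3$)
$p{\left(C \right)} = \frac{213 C}{3 + C}$ ($p{\left(C \right)} = \frac{1}{\left(C + 3\right) \frac{1}{C + 106 \left(C + C\right)}} = \frac{1}{\left(3 + C\right) \frac{1}{C + 106 \cdot 2 C}} = \frac{1}{\left(3 + C\right) \frac{1}{C + 212 C}} = \frac{1}{\left(3 + C\right) \frac{1}{213 C}} = \frac{1}{\frac{1}{213} \frac{1}{C} \left(3 + C\right)} = \frac{213 C}{3 + C}$)
$U{\left(-107 \right)} - p{\left(-125 \right)} = \left(-6\right) \left(-107\right) - 213 \left(-125\right) \frac{1}{3 - 125} = 642 - 213 \left(-125\right) \frac{1}{-122} = 642 - 213 \left(-125\right) \left(- \frac{1}{122}\right) = 642 - \frac{26625}{122} = \frac{51699}{122}$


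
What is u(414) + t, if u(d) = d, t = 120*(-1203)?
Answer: -143946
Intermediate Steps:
t = -144360
u(414) + t = 414 - 144360 = -143946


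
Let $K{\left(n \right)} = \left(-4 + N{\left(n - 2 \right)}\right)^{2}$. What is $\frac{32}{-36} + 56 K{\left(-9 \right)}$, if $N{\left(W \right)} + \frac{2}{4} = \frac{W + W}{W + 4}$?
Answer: $\frac{6442}{63} \approx 102.25$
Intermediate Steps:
$N{\left(W \right)} = - \frac{1}{2} + \frac{2 W}{4 + W}$ ($N{\left(W \right)} = - \frac{1}{2} + \frac{W + W}{W + 4} = - \frac{1}{2} + \frac{2 W}{4 + W}$)
$K{\left(n \right)} = \left(-4 + \frac{-10 + 3 n}{2 \left(2 + n\right)}\right)^{2}$ ($K{\left(n \right)} = \left(-4 + \frac{-4 + 3 \left(n - 2\right)}{2 \left(4 + \left(n - 2\right)\right)}\right)^{2} = \left(-4 + \frac{-4 + 3 \left(-2 + n\right)}{2 \left(4 + \left(-2 + n\right)\right)}\right)^{2} = \left(-4 + \frac{-4 + \left(-6 + 3 n\right)}{2 \left(2 + n\right)}\right)^{2} = \left(-4 + \frac{-10 + 3 n}{2 \left(2 + n\right)}\right)^{2}$)
$\frac{32}{-36} + 56 K{\left(-9 \right)} = \frac{32}{-36} + 56 \frac{\left(26 + 5 \left(-9\right)\right)^{2}}{4 \left(2 - 9\right)^{2}} = 32 \left(- \frac{1}{36}\right) + 56 \frac{\left(26 - 45\right)^{2}}{4 \cdot 49} = - \frac{8}{9} + 56 \cdot \frac{1}{4} \cdot \frac{1}{49} \left(-19\right)^{2} = - \frac{8}{9} + 56 \cdot \frac{1}{4} \cdot \frac{1}{49} \cdot 361 = - \frac{8}{9} + 56 \cdot \frac{361}{196} = - \frac{8}{9} + \frac{722}{7} = \frac{6442}{63}$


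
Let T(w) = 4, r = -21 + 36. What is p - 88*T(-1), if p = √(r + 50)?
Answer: -352 + √65 ≈ -343.94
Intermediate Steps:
r = 15
p = √65 (p = √(15 + 50) = √65 ≈ 8.0623)
p - 88*T(-1) = √65 - 88*4 = √65 - 352 = -352 + √65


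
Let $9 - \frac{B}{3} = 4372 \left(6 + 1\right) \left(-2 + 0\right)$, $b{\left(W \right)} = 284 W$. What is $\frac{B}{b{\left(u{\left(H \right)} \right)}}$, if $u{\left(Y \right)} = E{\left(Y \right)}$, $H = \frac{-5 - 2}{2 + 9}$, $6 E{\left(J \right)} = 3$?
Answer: $\frac{183651}{142} \approx 1293.3$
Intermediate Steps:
$E{\left(J \right)} = \frac{1}{2}$ ($E{\left(J \right)} = \frac{1}{6} \cdot 3 = \frac{1}{2}$)
$H = - \frac{7}{11} \approx -0.63636$
$u{\left(Y \right)} = \frac{1}{2}$
$B = 183651$ ($B = 27 - 3 \cdot 4372 \left(6 + 1\right) \left(-2 + 0\right) = 27 - 3 \cdot 4372 \cdot 7 \left(-2\right) = 27 - 3 \cdot 4372 \left(-14\right) = 27 - -183624 = 27 + 183624 = 183651$)
$\frac{B}{b{\left(u{\left(H \right)} \right)}} = \frac{183651}{284 \cdot \frac{1}{2}} = \frac{183651}{142}$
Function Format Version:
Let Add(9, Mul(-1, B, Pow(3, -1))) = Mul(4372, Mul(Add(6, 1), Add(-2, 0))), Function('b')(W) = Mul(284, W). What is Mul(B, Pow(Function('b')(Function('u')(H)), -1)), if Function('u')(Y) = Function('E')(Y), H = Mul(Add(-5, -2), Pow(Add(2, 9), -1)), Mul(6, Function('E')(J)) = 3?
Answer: Rational(183651, 142) ≈ 1293.3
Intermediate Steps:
Function('E')(J) = Rational(1, 2) (Function('E')(J) = Mul(Rational(1, 6), 3) = Rational(1, 2))
H = Rational(-7, 11) (H = Mul(-7, Pow(11, -1)) = Mul(-7, Rational(1, 11)) = Rational(-7, 11) ≈ -0.63636)
Function('u')(Y) = Rational(1, 2)
B = 183651 (B = Add(27, Mul(-3, Mul(4372, Mul(Add(6, 1), Add(-2, 0))))) = Add(27, Mul(-3, Mul(4372, Mul(7, -2)))) = Add(27, Mul(-3, Mul(4372, -14))) = Add(27, Mul(-3, -61208)) = Add(27, 183624) = 183651)
Mul(B, Pow(Function('b')(Function('u')(H)), -1)) = Mul(183651, Pow(Mul(284, Rational(1, 2)), -1)) = Mul(183651, Pow(142, -1)) = Mul(183651, Rational(1, 142)) = Rational(183651, 142)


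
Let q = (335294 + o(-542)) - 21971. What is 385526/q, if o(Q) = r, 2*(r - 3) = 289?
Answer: 771052/626941 ≈ 1.2299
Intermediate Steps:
r = 295/2 (r = 3 + (½)*289 = 3 + 289/2 = 295/2 ≈ 147.50)
o(Q) = 295/2
q = 626941/2 (q = (335294 + 295/2) - 21971 = 670883/2 - 21971 = 626941/2 ≈ 3.1347e+5)
385526/q = 385526/(626941/2) = 385526*(2/626941) = 771052/626941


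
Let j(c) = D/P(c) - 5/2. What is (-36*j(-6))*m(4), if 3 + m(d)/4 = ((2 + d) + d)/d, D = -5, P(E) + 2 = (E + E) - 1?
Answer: -156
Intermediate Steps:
P(E) = -3 + 2*E (P(E) = -2 + ((E + E) - 1) = -2 + (2*E - 1) = -2 + (-1 + 2*E) = -3 + 2*E)
j(c) = -5/2 - 5/(-3 + 2*c) (j(c) = -5/(-3 + 2*c) - 5/2 = -5/2 - 5/(-3 + 2*c))
m(d) = -12 + 4*(2 + 2*d)/d (m(d) = -12 + 4*(((2 + d) + d)/d) = -12 + 4*((2 + 2*d)/d) = -12 + 4*(2 + 2*d)/d)
(-36*j(-6))*m(4) = (-90*(1 - 2*(-6))/(-3 + 2*(-6)))*(-4 + 8/4) = (-90*(1 + 12)/(-3 - 12))*(-4 + 8*(¼)) = (-90*13/(-15))*(-4 + 2) = -90*(-1)*13/15*(-2) = -36*(-13/6)*(-2) = 78*(-2) = -156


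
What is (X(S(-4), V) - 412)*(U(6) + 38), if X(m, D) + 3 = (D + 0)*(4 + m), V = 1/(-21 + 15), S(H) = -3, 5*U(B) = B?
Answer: -244118/15 ≈ -16275.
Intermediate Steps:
U(B) = B/5
V = -⅙ (V = 1/(-6) = -⅙ ≈ -0.16667)
X(m, D) = -3 + D*(4 + m) (X(m, D) = -3 + (D + 0)*(4 + m) = -3 + D*(4 + m))
(X(S(-4), V) - 412)*(U(6) + 38) = ((-3 + 4*(-⅙) - ⅙*(-3)) - 412)*((⅕)*6 + 38) = ((-3 - ⅔ + ½) - 412)*(6/5 + 38) = (-19/6 - 412)*(196/5) = -2491/6*196/5 = -244118/15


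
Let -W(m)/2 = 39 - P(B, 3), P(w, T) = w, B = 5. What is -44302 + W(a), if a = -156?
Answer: -44370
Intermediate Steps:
W(m) = -68 (W(m) = -2*(39 - 1*5) = -2*(39 - 5) = -2*34 = -68)
-44302 + W(a) = -44302 - 68 = -44370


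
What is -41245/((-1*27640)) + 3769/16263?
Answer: 154988519/89901864 ≈ 1.7240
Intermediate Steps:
-41245/((-1*27640)) + 3769/16263 = -41245/(-27640) + 3769*(1/16263) = -41245*(-1/27640) + 3769/16263 = 8249/5528 + 3769/16263 = 154988519/89901864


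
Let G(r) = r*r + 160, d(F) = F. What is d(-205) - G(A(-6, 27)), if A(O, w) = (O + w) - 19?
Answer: -369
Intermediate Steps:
A(O, w) = -19 + O + w
G(r) = 160 + r**2 (G(r) = r**2 + 160 = 160 + r**2)
d(-205) - G(A(-6, 27)) = -205 - (160 + (-19 - 6 + 27)**2) = -205 - (160 + 2**2) = -205 - (160 + 4) = -205 - 1*164 = -205 - 164 = -369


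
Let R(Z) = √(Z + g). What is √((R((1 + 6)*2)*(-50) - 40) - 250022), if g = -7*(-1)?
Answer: √(-250062 - 50*√21) ≈ 500.29*I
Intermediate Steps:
g = 7
R(Z) = √(7 + Z) (R(Z) = √(Z + 7) = √(7 + Z))
√((R((1 + 6)*2)*(-50) - 40) - 250022) = √((√(7 + (1 + 6)*2)*(-50) - 40) - 250022) = √((√(7 + 7*2)*(-50) - 40) - 250022) = √((√(7 + 14)*(-50) - 40) - 250022) = √((√21*(-50) - 40) - 250022) = √((-50*√21 - 40) - 250022) = √((-40 - 50*√21) - 250022) = √(-250062 - 50*√21)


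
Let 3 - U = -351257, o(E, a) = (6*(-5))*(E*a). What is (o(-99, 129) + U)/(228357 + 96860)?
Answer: 734390/325217 ≈ 2.2582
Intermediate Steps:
o(E, a) = -30*E*a
U = 351260 (U = 3 - 1*(-351257) = 3 + 351257 = 351260)
(o(-99, 129) + U)/(228357 + 96860) = (-30*(-99)*129 + 351260)/(228357 + 96860) = (383130 + 351260)/325217 = 734390*(1/325217) = 734390/325217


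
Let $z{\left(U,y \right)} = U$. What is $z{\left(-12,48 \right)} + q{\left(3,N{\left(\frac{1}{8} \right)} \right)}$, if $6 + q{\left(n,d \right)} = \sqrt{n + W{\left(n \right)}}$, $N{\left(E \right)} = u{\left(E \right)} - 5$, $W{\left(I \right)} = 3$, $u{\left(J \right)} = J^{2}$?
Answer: $-18 + \sqrt{6} \approx -15.551$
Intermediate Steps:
$N{\left(E \right)} = -5 + E^{2}$ ($N{\left(E \right)} = E^{2} - 5 = -5 + E^{2}$)
$q{\left(n,d \right)} = -6 + \sqrt{3 + n}$ ($q{\left(n,d \right)} = -6 + \sqrt{n + 3} = -6 + \sqrt{3 + n}$)
$z{\left(-12,48 \right)} + q{\left(3,N{\left(\frac{1}{8} \right)} \right)} = -12 - \left(6 - \sqrt{3 + 3}\right) = -12 - \left(6 - \sqrt{6}\right) = -18 + \sqrt{6}$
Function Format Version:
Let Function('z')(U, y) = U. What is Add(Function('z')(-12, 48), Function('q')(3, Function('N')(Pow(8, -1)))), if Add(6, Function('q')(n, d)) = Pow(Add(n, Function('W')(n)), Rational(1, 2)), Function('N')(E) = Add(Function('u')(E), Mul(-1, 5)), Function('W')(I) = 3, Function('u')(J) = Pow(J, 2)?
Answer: Add(-18, Pow(6, Rational(1, 2))) ≈ -15.551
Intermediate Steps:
Function('N')(E) = Add(-5, Pow(E, 2)) (Function('N')(E) = Add(Pow(E, 2), Mul(-1, 5)) = Add(Pow(E, 2), -5) = Add(-5, Pow(E, 2)))
Function('q')(n, d) = Add(-6, Pow(Add(3, n), Rational(1, 2))) (Function('q')(n, d) = Add(-6, Pow(Add(n, 3), Rational(1, 2))) = Add(-6, Pow(Add(3, n), Rational(1, 2))))
Add(Function('z')(-12, 48), Function('q')(3, Function('N')(Pow(8, -1)))) = Add(-12, Add(-6, Pow(Add(3, 3), Rational(1, 2)))) = Add(-12, Add(-6, Pow(6, Rational(1, 2)))) = Add(-18, Pow(6, Rational(1, 2)))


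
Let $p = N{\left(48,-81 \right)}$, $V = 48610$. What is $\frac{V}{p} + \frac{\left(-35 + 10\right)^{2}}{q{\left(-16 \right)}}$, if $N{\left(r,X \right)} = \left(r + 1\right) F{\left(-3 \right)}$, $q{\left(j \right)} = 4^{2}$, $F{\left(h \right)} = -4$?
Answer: $- \frac{163815}{784} \approx -208.95$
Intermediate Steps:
$q{\left(j \right)} = 16$
$N{\left(r,X \right)} = -4 - 4 r$ ($N{\left(r,X \right)} = \left(r + 1\right) \left(-4\right) = \left(1 + r\right) \left(-4\right) = -4 - 4 r$)
$p = -196$ ($p = -4 - 192 = -196$)
$\frac{V}{p} + \frac{\left(-35 + 10\right)^{2}}{q{\left(-16 \right)}} = \frac{48610}{-196} + \frac{\left(-35 + 10\right)^{2}}{16} = 48610 \left(- \frac{1}{196}\right) + \left(-25\right)^{2} \cdot \frac{1}{16} = - \frac{24305}{98} + 625 \cdot \frac{1}{16} = - \frac{24305}{98} + \frac{625}{16} = - \frac{163815}{784}$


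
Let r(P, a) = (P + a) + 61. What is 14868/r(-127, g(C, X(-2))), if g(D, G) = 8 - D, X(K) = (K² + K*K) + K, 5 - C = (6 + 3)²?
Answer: 826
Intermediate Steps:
C = -76 (C = 5 - (6 + 3)² = 5 - 1*9² = 5 - 1*81 = 5 - 81 = -76)
X(K) = K + 2*K² (X(K) = (K² + K²) + K = 2*K² + K = K + 2*K²)
r(P, a) = 61 + P + a
14868/r(-127, g(C, X(-2))) = 14868/(61 - 127 + (8 - 1*(-76))) = 14868/(61 - 127 + (8 + 76)) = 14868/(61 - 127 + 84) = 14868/18 = 14868*(1/18) = 826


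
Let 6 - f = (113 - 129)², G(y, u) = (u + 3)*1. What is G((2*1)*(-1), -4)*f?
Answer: 250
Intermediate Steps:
G(y, u) = 3 + u (G(y, u) = (3 + u)*1 = 3 + u)
f = -250 (f = 6 - (113 - 129)² = 6 - 1*(-16)² = 6 - 1*256 = 6 - 256 = -250)
G((2*1)*(-1), -4)*f = (3 - 4)*(-250) = -1*(-250) = 250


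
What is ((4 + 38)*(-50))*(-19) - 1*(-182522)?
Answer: 222422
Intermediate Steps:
((4 + 38)*(-50))*(-19) - 1*(-182522) = (42*(-50))*(-19) + 182522 = -2100*(-19) + 182522 = 39900 + 182522 = 222422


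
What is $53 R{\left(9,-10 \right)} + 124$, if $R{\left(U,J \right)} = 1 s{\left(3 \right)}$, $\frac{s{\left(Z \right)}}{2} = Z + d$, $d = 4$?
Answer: $866$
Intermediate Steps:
$s{\left(Z \right)} = 8 + 2 Z$ ($s{\left(Z \right)} = 2 \left(Z + 4\right) = 2 \left(4 + Z\right) = 8 + 2 Z$)
$R{\left(U,J \right)} = 14$ ($R{\left(U,J \right)} = 1 \left(8 + 2 \cdot 3\right) = 1 \left(8 + 6\right) = 1 \cdot 14 = 14$)
$53 R{\left(9,-10 \right)} + 124 = 53 \cdot 14 + 124 = 742 + 124 = 866$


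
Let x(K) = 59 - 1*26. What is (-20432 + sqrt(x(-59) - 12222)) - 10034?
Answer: -30466 + I*sqrt(12189) ≈ -30466.0 + 110.4*I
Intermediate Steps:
x(K) = 33 (x(K) = 59 - 26 = 33)
(-20432 + sqrt(x(-59) - 12222)) - 10034 = (-20432 + sqrt(33 - 12222)) - 10034 = (-20432 + sqrt(-12189)) - 10034 = (-20432 + I*sqrt(12189)) - 10034 = -30466 + I*sqrt(12189)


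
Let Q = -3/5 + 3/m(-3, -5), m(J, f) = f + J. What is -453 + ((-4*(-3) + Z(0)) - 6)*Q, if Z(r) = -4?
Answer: -9099/20 ≈ -454.95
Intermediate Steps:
m(J, f) = J + f
Q = -39/40 (Q = -3/5 + 3/(-3 - 5) = -3*⅕ + 3/(-8) = -⅗ + 3*(-⅛) = -⅗ - 3/8 = -39/40 ≈ -0.97500)
-453 + ((-4*(-3) + Z(0)) - 6)*Q = -453 + ((-4*(-3) - 4) - 6)*(-39/40) = -453 + ((12 - 4) - 6)*(-39/40) = -453 + (8 - 6)*(-39/40) = -453 + 2*(-39/40) = -453 - 39/20 = -9099/20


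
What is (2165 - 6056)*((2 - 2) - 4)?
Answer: 15564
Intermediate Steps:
(2165 - 6056)*((2 - 2) - 4) = -3891*(0 - 4) = -3891*(-4) = 15564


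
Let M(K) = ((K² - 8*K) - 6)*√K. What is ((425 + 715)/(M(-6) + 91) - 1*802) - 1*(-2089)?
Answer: 888339/689 - 1368*I*√6/689 ≈ 1289.3 - 4.8634*I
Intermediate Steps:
M(K) = √K*(-6 + K² - 8*K) (M(K) = (-6 + K² - 8*K)*√K = √K*(-6 + K² - 8*K))
((425 + 715)/(M(-6) + 91) - 1*802) - 1*(-2089) = ((425 + 715)/(√(-6)*(-6 + (-6)² - 8*(-6)) + 91) - 1*802) - 1*(-2089) = (1140/((I*√6)*(-6 + 36 + 48) + 91) - 802) + 2089 = (1140/((I*√6)*78 + 91) - 802) + 2089 = (1140/(78*I*√6 + 91) - 802) + 2089 = (1140/(91 + 78*I*√6) - 802) + 2089 = (-802 + 1140/(91 + 78*I*√6)) + 2089 = 1287 + 1140/(91 + 78*I*√6)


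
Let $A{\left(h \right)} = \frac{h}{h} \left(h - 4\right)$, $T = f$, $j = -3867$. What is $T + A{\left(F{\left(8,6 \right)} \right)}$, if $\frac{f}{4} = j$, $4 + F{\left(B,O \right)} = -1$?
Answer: $-15477$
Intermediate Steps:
$F{\left(B,O \right)} = -5$ ($F{\left(B,O \right)} = -4 - 1 = -5$)
$f = -15468$ ($f = 4 \left(-3867\right) = -15468$)
$T = -15468$
$A{\left(h \right)} = -4 + h$ ($A{\left(h \right)} = 1 \left(-4 + h\right) = -4 + h$)
$T + A{\left(F{\left(8,6 \right)} \right)} = -15468 - 9 = -15477$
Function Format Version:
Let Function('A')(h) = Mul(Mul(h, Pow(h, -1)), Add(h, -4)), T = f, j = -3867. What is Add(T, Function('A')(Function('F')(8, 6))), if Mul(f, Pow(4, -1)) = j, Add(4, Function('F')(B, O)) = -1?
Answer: -15477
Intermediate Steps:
Function('F')(B, O) = -5 (Function('F')(B, O) = Add(-4, -1) = -5)
f = -15468 (f = Mul(4, -3867) = -15468)
T = -15468
Function('A')(h) = Add(-4, h) (Function('A')(h) = Mul(1, Add(-4, h)) = Add(-4, h))
Add(T, Function('A')(Function('F')(8, 6))) = Add(-15468, Add(-4, -5)) = Add(-15468, -9) = -15477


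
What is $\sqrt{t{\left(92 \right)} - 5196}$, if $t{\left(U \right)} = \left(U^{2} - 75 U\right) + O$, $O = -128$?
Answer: $4 i \sqrt{235} \approx 61.319 i$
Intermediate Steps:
$t{\left(U \right)} = -128 + U^{2} - 75 U$ ($t{\left(U \right)} = \left(U^{2} - 75 U\right) - 128 = -128 + U^{2} - 75 U$)
$\sqrt{t{\left(92 \right)} - 5196} = \sqrt{\left(-128 + 92^{2} - 6900\right) - 5196} = \sqrt{\left(-128 + 8464 - 6900\right) - 5196} = \sqrt{1436 - 5196} = \sqrt{-3760} = 4 i \sqrt{235}$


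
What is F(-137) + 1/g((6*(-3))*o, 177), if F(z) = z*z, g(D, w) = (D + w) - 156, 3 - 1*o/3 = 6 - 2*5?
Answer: 6700532/357 ≈ 18769.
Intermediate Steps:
o = 21 (o = 9 - 3*(6 - 2*5) = 9 - 3*(6 - 10) = 9 - 3*(-4) = 9 + 12 = 21)
g(D, w) = -156 + D + w
F(z) = z²
F(-137) + 1/g((6*(-3))*o, 177) = (-137)² + 1/(-156 + (6*(-3))*21 + 177) = 18769 + 1/(-156 - 18*21 + 177) = 18769 + 1/(-156 - 378 + 177) = 18769 + 1/(-357) = 18769 - 1/357 = 6700532/357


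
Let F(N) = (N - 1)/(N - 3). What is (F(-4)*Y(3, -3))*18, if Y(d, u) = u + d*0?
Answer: -270/7 ≈ -38.571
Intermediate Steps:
Y(d, u) = u (Y(d, u) = u + 0 = u)
F(N) = (-1 + N)/(-3 + N)
(F(-4)*Y(3, -3))*18 = (((-1 - 4)/(-3 - 4))*(-3))*18 = ((-5/(-7))*(-3))*18 = (-⅐*(-5)*(-3))*18 = ((5/7)*(-3))*18 = -15/7*18 = -270/7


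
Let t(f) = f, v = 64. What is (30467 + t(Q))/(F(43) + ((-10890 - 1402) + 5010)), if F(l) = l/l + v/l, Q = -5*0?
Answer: -1310081/313019 ≈ -4.1853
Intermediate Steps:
Q = 0
F(l) = 1 + 64/l (F(l) = l/l + 64/l = 1 + 64/l)
(30467 + t(Q))/(F(43) + ((-10890 - 1402) + 5010)) = (30467 + 0)/((64 + 43)/43 + ((-10890 - 1402) + 5010)) = 30467/((1/43)*107 + (-12292 + 5010)) = 30467/(107/43 - 7282) = 30467/(-313019/43) = 30467*(-43/313019) = -1310081/313019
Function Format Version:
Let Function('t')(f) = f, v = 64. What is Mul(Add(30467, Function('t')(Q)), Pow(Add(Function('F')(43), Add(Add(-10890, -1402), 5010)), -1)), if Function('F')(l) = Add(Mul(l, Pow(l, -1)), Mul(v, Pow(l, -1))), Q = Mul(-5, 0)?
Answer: Rational(-1310081, 313019) ≈ -4.1853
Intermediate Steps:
Q = 0
Function('F')(l) = Add(1, Mul(64, Pow(l, -1))) (Function('F')(l) = Add(Mul(l, Pow(l, -1)), Mul(64, Pow(l, -1))) = Add(1, Mul(64, Pow(l, -1))))
Mul(Add(30467, Function('t')(Q)), Pow(Add(Function('F')(43), Add(Add(-10890, -1402), 5010)), -1)) = Mul(Add(30467, 0), Pow(Add(Mul(Pow(43, -1), Add(64, 43)), Add(Add(-10890, -1402), 5010)), -1)) = Mul(30467, Pow(Add(Mul(Rational(1, 43), 107), Add(-12292, 5010)), -1)) = Mul(30467, Pow(Add(Rational(107, 43), -7282), -1)) = Mul(30467, Pow(Rational(-313019, 43), -1)) = Mul(30467, Rational(-43, 313019)) = Rational(-1310081, 313019)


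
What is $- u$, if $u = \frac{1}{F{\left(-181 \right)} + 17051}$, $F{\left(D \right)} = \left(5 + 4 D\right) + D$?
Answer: $- \frac{1}{16151} \approx -6.1916 \cdot 10^{-5}$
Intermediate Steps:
$F{\left(D \right)} = 5 + 5 D$
$u = \frac{1}{16151}$ ($u = \frac{1}{\left(5 + 5 \left(-181\right)\right) + 17051} = \frac{1}{\left(5 - 905\right) + 17051} = \frac{1}{-900 + 17051} = \frac{1}{16151} \approx 6.1916 \cdot 10^{-5}$)
$- u = \left(-1\right) \frac{1}{16151} = - \frac{1}{16151}$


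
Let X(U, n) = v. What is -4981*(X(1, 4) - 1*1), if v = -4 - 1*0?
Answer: 24905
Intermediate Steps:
v = -4 (v = -4 + 0 = -4)
X(U, n) = -4
-4981*(X(1, 4) - 1*1) = -4981*(-4 - 1*1) = -4981*(-4 - 1) = -4981*(-5) = 24905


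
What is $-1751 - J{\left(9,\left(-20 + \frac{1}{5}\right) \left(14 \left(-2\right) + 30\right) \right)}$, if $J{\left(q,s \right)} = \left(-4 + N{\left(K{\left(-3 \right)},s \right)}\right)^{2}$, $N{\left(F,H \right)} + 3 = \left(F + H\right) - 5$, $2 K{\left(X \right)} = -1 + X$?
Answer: $- \frac{115599}{25} \approx -4624.0$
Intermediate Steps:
$K{\left(X \right)} = - \frac{1}{2} + \frac{X}{2}$ ($K{\left(X \right)} = \frac{-1 + X}{2} = - \frac{1}{2} + \frac{X}{2}$)
$N{\left(F,H \right)} = -8 + F + H$ ($N{\left(F,H \right)} = -3 - \left(5 - F - H\right) = -3 + \left(-5 + F + H\right) = -8 + F + H$)
$J{\left(q,s \right)} = \left(-14 + s\right)^{2}$ ($J{\left(q,s \right)} = \left(-4 + \left(-8 + \left(- \frac{1}{2} + \frac{1}{2} \left(-3\right)\right) + s\right)\right)^{2} = \left(-4 - \left(10 - s\right)\right)^{2} = \left(-4 + \left(-10 + s\right)\right)^{2} = \left(-14 + s\right)^{2}$)
$-1751 - J{\left(9,\left(-20 + \frac{1}{5}\right) \left(14 \left(-2\right) + 30\right) \right)} = -1751 - \left(-14 + \left(-20 + \frac{1}{5}\right) \left(14 \left(-2\right) + 30\right)\right)^{2} = -1751 - \left(-14 + \left(-20 + \frac{1}{5}\right) \left(-28 + 30\right)\right)^{2} = -1751 - \left(-14 - \frac{198}{5}\right)^{2} = -1751 - \left(- \frac{268}{5}\right)^{2} = -1751 - \frac{71824}{25} = - \frac{115599}{25}$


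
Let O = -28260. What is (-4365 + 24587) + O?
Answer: -8038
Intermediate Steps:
(-4365 + 24587) + O = (-4365 + 24587) - 28260 = 20222 - 28260 = -8038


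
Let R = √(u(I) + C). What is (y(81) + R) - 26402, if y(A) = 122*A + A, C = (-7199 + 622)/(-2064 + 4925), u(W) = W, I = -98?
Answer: -16439 + I*√820978255/2861 ≈ -16439.0 + 10.015*I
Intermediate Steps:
C = -6577/2861 ≈ -2.2988
y(A) = 123*A
R = I*√820978255/2861 (R = √(-98 - 6577/2861) = √(-286955/2861) = I*√820978255/2861 ≈ 10.015*I)
(y(81) + R) - 26402 = (123*81 + I*√820978255/2861) - 26402 = (9963 + I*√820978255/2861) - 26402 = -16439 + I*√820978255/2861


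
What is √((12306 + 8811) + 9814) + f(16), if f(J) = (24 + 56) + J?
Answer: 96 + √30931 ≈ 271.87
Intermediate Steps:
f(J) = 80 + J
√((12306 + 8811) + 9814) + f(16) = √((12306 + 8811) + 9814) + (80 + 16) = √(21117 + 9814) + 96 = √30931 + 96 = 96 + √30931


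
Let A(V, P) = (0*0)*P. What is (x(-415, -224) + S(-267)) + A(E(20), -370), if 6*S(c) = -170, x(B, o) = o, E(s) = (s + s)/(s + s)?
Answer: -757/3 ≈ -252.33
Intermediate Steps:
E(s) = 1 (E(s) = (2*s)/((2*s)) = (2*s)*(1/(2*s)) = 1)
S(c) = -85/3 (S(c) = (⅙)*(-170) = -85/3)
A(V, P) = 0 (A(V, P) = 0*P = 0)
(x(-415, -224) + S(-267)) + A(E(20), -370) = (-224 - 85/3) + 0 = -757/3 + 0 = -757/3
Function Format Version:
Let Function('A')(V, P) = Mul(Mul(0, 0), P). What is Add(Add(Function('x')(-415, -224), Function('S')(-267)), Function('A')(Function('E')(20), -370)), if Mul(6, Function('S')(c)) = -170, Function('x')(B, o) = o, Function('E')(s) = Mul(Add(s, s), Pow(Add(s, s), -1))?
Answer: Rational(-757, 3) ≈ -252.33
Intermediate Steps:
Function('E')(s) = 1 (Function('E')(s) = Mul(Mul(2, s), Pow(Mul(2, s), -1)) = Mul(Mul(2, s), Mul(Rational(1, 2), Pow(s, -1))) = 1)
Function('S')(c) = Rational(-85, 3) (Function('S')(c) = Mul(Rational(1, 6), -170) = Rational(-85, 3))
Function('A')(V, P) = 0 (Function('A')(V, P) = Mul(0, P) = 0)
Add(Add(Function('x')(-415, -224), Function('S')(-267)), Function('A')(Function('E')(20), -370)) = Add(Add(-224, Rational(-85, 3)), 0) = Add(Rational(-757, 3), 0) = Rational(-757, 3)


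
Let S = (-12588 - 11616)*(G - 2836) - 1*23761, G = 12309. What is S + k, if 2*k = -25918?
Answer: -229321212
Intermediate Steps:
k = -12959 (k = (½)*(-25918) = -12959)
S = -229308253 (S = (-12588 - 11616)*(12309 - 2836) - 1*23761 = -24204*9473 - 23761 = -229284492 - 23761 = -229308253)
S + k = -229308253 - 12959 = -229321212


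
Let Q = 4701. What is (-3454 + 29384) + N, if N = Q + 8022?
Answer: 38653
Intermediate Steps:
N = 12723 (N = 4701 + 8022 = 12723)
(-3454 + 29384) + N = (-3454 + 29384) + 12723 = 25930 + 12723 = 38653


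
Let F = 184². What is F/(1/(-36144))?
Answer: -1223691264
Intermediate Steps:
F = 33856
F/(1/(-36144)) = 33856/(1/(-36144)) = 33856/(-1/36144) = 33856*(-36144) = -1223691264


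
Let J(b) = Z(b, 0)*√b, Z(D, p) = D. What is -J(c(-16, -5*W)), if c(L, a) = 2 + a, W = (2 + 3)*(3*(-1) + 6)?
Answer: 73*I*√73 ≈ 623.71*I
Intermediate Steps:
W = 15 (W = 5*(-3 + 6) = 5*3 = 15)
J(b) = b^(3/2) (J(b) = b*√b = b^(3/2))
-J(c(-16, -5*W)) = -(2 - 5*15)^(3/2) = -(2 - 75)^(3/2) = -(-73)^(3/2) = -(-73)*I*√73 = 73*I*√73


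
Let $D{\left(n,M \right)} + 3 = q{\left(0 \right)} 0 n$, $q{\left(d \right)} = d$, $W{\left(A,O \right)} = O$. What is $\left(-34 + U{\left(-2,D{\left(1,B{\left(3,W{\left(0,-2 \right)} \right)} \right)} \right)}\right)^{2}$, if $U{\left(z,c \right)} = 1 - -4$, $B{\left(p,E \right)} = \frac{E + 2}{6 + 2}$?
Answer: $841$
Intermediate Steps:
$B{\left(p,E \right)} = \frac{1}{4} + \frac{E}{8}$ ($B{\left(p,E \right)} = \frac{2 + E}{8} = \left(2 + E\right) \frac{1}{8} = \frac{1}{4} + \frac{E}{8}$)
$D{\left(n,M \right)} = -3$ ($D{\left(n,M \right)} = -3 + 0 \cdot 0 n = -3 + 0 n = -3 + 0 = -3$)
$U{\left(z,c \right)} = 5$ ($U{\left(z,c \right)} = 1 + 4 = 5$)
$\left(-34 + U{\left(-2,D{\left(1,B{\left(3,W{\left(0,-2 \right)} \right)} \right)} \right)}\right)^{2} = \left(-34 + 5\right)^{2} = \left(-29\right)^{2} = 841$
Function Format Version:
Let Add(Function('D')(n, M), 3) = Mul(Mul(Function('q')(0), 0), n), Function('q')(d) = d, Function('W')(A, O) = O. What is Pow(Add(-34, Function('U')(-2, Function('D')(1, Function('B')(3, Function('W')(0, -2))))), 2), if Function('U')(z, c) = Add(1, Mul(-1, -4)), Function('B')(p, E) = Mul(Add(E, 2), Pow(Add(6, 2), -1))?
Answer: 841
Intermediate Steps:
Function('B')(p, E) = Add(Rational(1, 4), Mul(Rational(1, 8), E)) (Function('B')(p, E) = Mul(Add(2, E), Pow(8, -1)) = Mul(Add(2, E), Rational(1, 8)) = Add(Rational(1, 4), Mul(Rational(1, 8), E)))
Function('D')(n, M) = -3 (Function('D')(n, M) = Add(-3, Mul(Mul(0, 0), n)) = Add(-3, Mul(0, n)) = Add(-3, 0) = -3)
Function('U')(z, c) = 5 (Function('U')(z, c) = Add(1, 4) = 5)
Pow(Add(-34, Function('U')(-2, Function('D')(1, Function('B')(3, Function('W')(0, -2))))), 2) = Pow(Add(-34, 5), 2) = Pow(-29, 2) = 841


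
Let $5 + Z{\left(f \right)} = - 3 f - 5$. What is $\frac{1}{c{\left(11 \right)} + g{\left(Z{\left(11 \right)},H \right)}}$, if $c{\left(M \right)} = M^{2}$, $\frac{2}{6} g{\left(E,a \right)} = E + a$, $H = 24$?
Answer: $\frac{1}{64} \approx 0.015625$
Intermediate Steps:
$Z{\left(f \right)} = -10 - 3 f$ ($Z{\left(f \right)} = -5 - \left(5 + 3 f\right) = -10 - 3 f$)
$g{\left(E,a \right)} = 3 E + 3 a$ ($g{\left(E,a \right)} = 3 \left(E + a\right) = 3 E + 3 a$)
$\frac{1}{c{\left(11 \right)} + g{\left(Z{\left(11 \right)},H \right)}} = \frac{1}{11^{2} + \left(3 \left(-10 - 33\right) + 3 \cdot 24\right)} = \frac{1}{121 + \left(3 \left(-10 - 33\right) + 72\right)} = \frac{1}{121 + \left(3 \left(-43\right) + 72\right)} = \frac{1}{121 + \left(-129 + 72\right)} = \frac{1}{121 - 57} = \frac{1}{64}$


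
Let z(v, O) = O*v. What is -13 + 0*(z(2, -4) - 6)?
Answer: -13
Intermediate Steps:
-13 + 0*(z(2, -4) - 6) = -13 + 0*(-4*2 - 6) = -13 + 0*(-8 - 6) = -13 + 0*(-14) = -13 + 0 = -13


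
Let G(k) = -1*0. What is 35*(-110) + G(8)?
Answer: -3850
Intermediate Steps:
G(k) = 0
35*(-110) + G(8) = 35*(-110) + 0 = -3850 + 0 = -3850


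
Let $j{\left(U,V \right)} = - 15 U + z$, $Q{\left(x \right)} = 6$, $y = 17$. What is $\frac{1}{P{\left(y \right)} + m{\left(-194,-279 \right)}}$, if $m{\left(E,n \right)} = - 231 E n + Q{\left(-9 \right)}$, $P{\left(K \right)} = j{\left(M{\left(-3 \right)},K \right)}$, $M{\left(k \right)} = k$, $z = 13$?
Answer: $- \frac{1}{12503042} \approx -7.9981 \cdot 10^{-8}$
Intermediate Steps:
$j{\left(U,V \right)} = 13 - 15 U$ ($j{\left(U,V \right)} = - 15 U + 13 = 13 - 15 U$)
$P{\left(K \right)} = 58$ ($P{\left(K \right)} = 13 - -45 = 13 + 45 = 58$)
$m{\left(E,n \right)} = 6 - 231 E n$ ($m{\left(E,n \right)} = - 231 E n + 6 = 6 - 231 E n$)
$\frac{1}{P{\left(y \right)} + m{\left(-194,-279 \right)}} = \frac{1}{58 + \left(6 - \left(-44814\right) \left(-279\right)\right)} = \frac{1}{58 + \left(6 - 12503106\right)} = \frac{1}{58 - 12503100} = \frac{1}{-12503042} = - \frac{1}{12503042}$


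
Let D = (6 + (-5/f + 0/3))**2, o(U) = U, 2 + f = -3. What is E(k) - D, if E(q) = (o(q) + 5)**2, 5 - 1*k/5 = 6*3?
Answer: 3551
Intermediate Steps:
k = -65 (k = 25 - 30*3 = 25 - 5*18 = 25 - 90 = -65)
f = -5 (f = -2 - 3 = -5)
D = 49 (D = (6 + (-5/(-5) + 0/3))**2 = (6 + (-5*(-1/5) + 0*(1/3)))**2 = (6 + (1 + 0))**2 = (6 + 1)**2 = 7**2 = 49)
E(q) = (5 + q)**2 (E(q) = (q + 5)**2 = (5 + q)**2)
E(k) - D = (5 - 65)**2 - 1*49 = (-60)**2 - 49 = 3600 - 49 = 3551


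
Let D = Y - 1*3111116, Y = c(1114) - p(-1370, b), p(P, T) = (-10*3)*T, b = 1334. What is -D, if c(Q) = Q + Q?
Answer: 3068868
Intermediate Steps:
p(P, T) = -30*T
c(Q) = 2*Q
Y = 42248 (Y = 2*1114 - (-30)*1334 = 2228 - 1*(-40020) = 2228 + 40020 = 42248)
D = -3068868 (D = 42248 - 1*3111116 = 42248 - 3111116 = -3068868)
-D = -1*(-3068868) = 3068868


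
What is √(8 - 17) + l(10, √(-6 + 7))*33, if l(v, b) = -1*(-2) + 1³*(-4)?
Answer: -66 + 3*I ≈ -66.0 + 3.0*I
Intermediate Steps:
l(v, b) = -2 (l(v, b) = 2 + 1*(-4) = 2 - 4 = -2)
√(8 - 17) + l(10, √(-6 + 7))*33 = √(8 - 17) - 2*33 = √(-9) - 66 = 3*I - 66 = -66 + 3*I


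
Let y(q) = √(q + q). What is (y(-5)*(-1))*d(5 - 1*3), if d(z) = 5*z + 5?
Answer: -15*I*√10 ≈ -47.434*I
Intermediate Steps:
y(q) = √2*√q (y(q) = √(2*q) = √2*√q)
d(z) = 5 + 5*z
(y(-5)*(-1))*d(5 - 1*3) = ((√2*√(-5))*(-1))*(5 + 5*(5 - 1*3)) = ((√2*(I*√5))*(-1))*(5 + 5*(5 - 3)) = ((I*√10)*(-1))*(5 + 5*2) = (-I*√10)*(5 + 10) = -I*√10*15 = -15*I*√10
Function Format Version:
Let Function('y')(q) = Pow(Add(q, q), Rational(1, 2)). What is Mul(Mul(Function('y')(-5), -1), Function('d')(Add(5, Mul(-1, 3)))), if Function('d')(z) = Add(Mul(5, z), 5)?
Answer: Mul(-15, I, Pow(10, Rational(1, 2))) ≈ Mul(-47.434, I)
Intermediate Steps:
Function('y')(q) = Mul(Pow(2, Rational(1, 2)), Pow(q, Rational(1, 2))) (Function('y')(q) = Pow(Mul(2, q), Rational(1, 2)) = Mul(Pow(2, Rational(1, 2)), Pow(q, Rational(1, 2))))
Function('d')(z) = Add(5, Mul(5, z))
Mul(Mul(Function('y')(-5), -1), Function('d')(Add(5, Mul(-1, 3)))) = Mul(Mul(Mul(Pow(2, Rational(1, 2)), Pow(-5, Rational(1, 2))), -1), Add(5, Mul(5, Add(5, Mul(-1, 3))))) = Mul(Mul(Mul(Pow(2, Rational(1, 2)), Mul(I, Pow(5, Rational(1, 2)))), -1), Add(5, Mul(5, Add(5, -3)))) = Mul(Mul(Mul(I, Pow(10, Rational(1, 2))), -1), Add(5, Mul(5, 2))) = Mul(Mul(-1, I, Pow(10, Rational(1, 2))), Add(5, 10)) = Mul(Mul(-1, I, Pow(10, Rational(1, 2))), 15) = Mul(-15, I, Pow(10, Rational(1, 2)))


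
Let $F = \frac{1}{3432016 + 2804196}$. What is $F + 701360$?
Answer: $\frac{4373829648321}{6236212} \approx 7.0136 \cdot 10^{5}$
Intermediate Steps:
$F = \frac{1}{6236212} \approx 1.6035 \cdot 10^{-7}$
$F + 701360 = \frac{1}{6236212} + 701360 = \frac{4373829648321}{6236212}$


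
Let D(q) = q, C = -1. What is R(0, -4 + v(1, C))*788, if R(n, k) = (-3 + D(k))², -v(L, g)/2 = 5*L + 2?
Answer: 347508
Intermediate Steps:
v(L, g) = -4 - 10*L (v(L, g) = -2*(5*L + 2) = -2*(2 + 5*L) = -4 - 10*L)
R(n, k) = (-3 + k)²
R(0, -4 + v(1, C))*788 = (-3 + (-4 + (-4 - 10*1)))²*788 = (-3 + (-4 + (-4 - 10)))²*788 = (-3 + (-4 - 14))²*788 = (-3 - 18)²*788 = (-21)²*788 = 441*788 = 347508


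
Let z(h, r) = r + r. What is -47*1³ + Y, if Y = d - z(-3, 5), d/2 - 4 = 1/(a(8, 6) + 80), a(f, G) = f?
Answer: -2155/44 ≈ -48.977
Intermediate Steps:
z(h, r) = 2*r
d = 353/44 (d = 8 + 2/(8 + 80) = 8 + 2/88 = 8 + 2*(1/88) = 8 + 1/44 = 353/44 ≈ 8.0227)
Y = -87/44 (Y = 353/44 - 2*5 = 353/44 - 1*10 = 353/44 - 10 = -87/44 ≈ -1.9773)
-47*1³ + Y = -47*1³ - 87/44 = -47*1 - 87/44 = -47 - 87/44 = -2155/44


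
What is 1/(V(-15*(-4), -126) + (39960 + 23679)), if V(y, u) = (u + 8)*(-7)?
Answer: 1/64465 ≈ 1.5512e-5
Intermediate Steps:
V(y, u) = -56 - 7*u (V(y, u) = (8 + u)*(-7) = -56 - 7*u)
1/(V(-15*(-4), -126) + (39960 + 23679)) = 1/((-56 - 7*(-126)) + (39960 + 23679)) = 1/((-56 + 882) + 63639) = 1/(826 + 63639) = 1/64465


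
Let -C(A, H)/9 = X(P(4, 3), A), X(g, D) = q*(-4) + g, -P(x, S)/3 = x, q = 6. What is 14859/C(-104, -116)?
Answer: 1651/36 ≈ 45.861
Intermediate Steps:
P(x, S) = -3*x
X(g, D) = -24 + g (X(g, D) = 6*(-4) + g = -24 + g)
C(A, H) = 324 (C(A, H) = -9*(-24 - 3*4) = -9*(-24 - 12) = -9*(-36) = 324)
14859/C(-104, -116) = 14859/324 = 14859*(1/324) = 1651/36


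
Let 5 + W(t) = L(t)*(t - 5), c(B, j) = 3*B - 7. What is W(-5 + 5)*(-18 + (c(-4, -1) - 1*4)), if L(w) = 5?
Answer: 1230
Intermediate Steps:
c(B, j) = -7 + 3*B
W(t) = -30 + 5*t (W(t) = -5 + 5*(t - 5) = -5 + 5*(-5 + t) = -5 + (-25 + 5*t) = -30 + 5*t)
W(-5 + 5)*(-18 + (c(-4, -1) - 1*4)) = (-30 + 5*(-5 + 5))*(-18 + ((-7 + 3*(-4)) - 1*4)) = (-30 + 5*0)*(-18 + ((-7 - 12) - 4)) = (-30 + 0)*(-18 + (-19 - 4)) = -30*(-18 - 23) = -30*(-41) = 1230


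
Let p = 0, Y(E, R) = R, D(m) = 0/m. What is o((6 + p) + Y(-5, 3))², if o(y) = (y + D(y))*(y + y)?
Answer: 26244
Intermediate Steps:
D(m) = 0
o(y) = 2*y² (o(y) = (y + 0)*(y + y) = y*(2*y) = 2*y²)
o((6 + p) + Y(-5, 3))² = (2*((6 + 0) + 3)²)² = (2*(6 + 3)²)² = (2*9²)² = (2*81)² = 162² = 26244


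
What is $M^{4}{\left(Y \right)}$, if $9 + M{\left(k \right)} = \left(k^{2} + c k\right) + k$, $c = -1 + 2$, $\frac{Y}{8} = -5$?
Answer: $5212641500641$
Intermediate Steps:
$Y = -40$ ($Y = 8 \left(-5\right) = -40$)
$c = 1$
$M{\left(k \right)} = -9 + k^{2} + 2 k$ ($M{\left(k \right)} = -9 + \left(\left(k^{2} + 1 k\right) + k\right) = -9 + \left(\left(k^{2} + k\right) + k\right) = -9 + \left(\left(k + k^{2}\right) + k\right) = -9 + \left(k^{2} + 2 k\right) = -9 + k^{2} + 2 k$)
$M^{4}{\left(Y \right)} = \left(-9 + \left(-40\right)^{2} + 2 \left(-40\right)\right)^{4} = \left(-9 + 1600 - 80\right)^{4} = 1511^{4} = 5212641500641$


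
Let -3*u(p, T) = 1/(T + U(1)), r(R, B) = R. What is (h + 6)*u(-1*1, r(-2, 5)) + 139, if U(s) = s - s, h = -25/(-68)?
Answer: 57145/408 ≈ 140.06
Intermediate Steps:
h = 25/68 (h = -25*(-1/68) = 25/68 ≈ 0.36765)
U(s) = 0
u(p, T) = -1/(3*T) (u(p, T) = -1/(3*(T + 0)) = -1/(3*T))
(h + 6)*u(-1*1, r(-2, 5)) + 139 = (25/68 + 6)*(-1/3/(-2)) + 139 = 433*(-1/3*(-1/2))/68 + 139 = (433/68)*(1/6) + 139 = 433/408 + 139 = 57145/408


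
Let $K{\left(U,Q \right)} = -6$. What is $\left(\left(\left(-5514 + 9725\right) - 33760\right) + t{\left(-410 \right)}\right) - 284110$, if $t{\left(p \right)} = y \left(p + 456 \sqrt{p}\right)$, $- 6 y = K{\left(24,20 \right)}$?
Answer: $-314069 + 456 i \sqrt{410} \approx -3.1407 \cdot 10^{5} + 9233.3 i$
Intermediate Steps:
$y = 1$ ($y = \left(- \frac{1}{6}\right) \left(-6\right) = 1$)
$t{\left(p \right)} = p + 456 \sqrt{p}$ ($t{\left(p \right)} = 1 \left(p + 456 \sqrt{p}\right) = p + 456 \sqrt{p}$)
$\left(\left(\left(-5514 + 9725\right) - 33760\right) + t{\left(-410 \right)}\right) - 284110 = \left(\left(\left(-5514 + 9725\right) - 33760\right) - \left(410 - 456 \sqrt{-410}\right)\right) - 284110 = \left(\left(4211 - 33760\right) - \left(410 - 456 i \sqrt{410}\right)\right) - 284110 = \left(-29549 - \left(410 - 456 i \sqrt{410}\right)\right) - 284110 = \left(-29959 + 456 i \sqrt{410}\right) - 284110 = -314069 + 456 i \sqrt{410}$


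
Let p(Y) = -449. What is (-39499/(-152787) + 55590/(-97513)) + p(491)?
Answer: -6694166473562/14898718731 ≈ -449.31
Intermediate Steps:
(-39499/(-152787) + 55590/(-97513)) + p(491) = (-39499/(-152787) + 55590/(-97513)) - 449 = (-39499*(-1/152787) + 55590*(-1/97513)) - 449 = (39499/152787 - 55590/97513) - 449 = -4641763343/14898718731 - 449 = -6694166473562/14898718731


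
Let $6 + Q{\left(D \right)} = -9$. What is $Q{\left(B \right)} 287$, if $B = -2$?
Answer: $-4305$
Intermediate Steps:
$Q{\left(D \right)} = -15$ ($Q{\left(D \right)} = -6 - 9 = -15$)
$Q{\left(B \right)} 287 = \left(-15\right) 287 = -4305$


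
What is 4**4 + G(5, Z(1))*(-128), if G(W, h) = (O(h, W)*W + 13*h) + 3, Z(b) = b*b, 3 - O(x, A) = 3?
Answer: -1792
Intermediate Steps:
O(x, A) = 0 (O(x, A) = 3 - 1*3 = 3 - 3 = 0)
Z(b) = b**2
G(W, h) = 3 + 13*h (G(W, h) = (0*W + 13*h) + 3 = (0 + 13*h) + 3 = 13*h + 3 = 3 + 13*h)
4**4 + G(5, Z(1))*(-128) = 4**4 + (3 + 13*1**2)*(-128) = 256 + (3 + 13*1)*(-128) = 256 + (3 + 13)*(-128) = 256 + 16*(-128) = 256 - 2048 = -1792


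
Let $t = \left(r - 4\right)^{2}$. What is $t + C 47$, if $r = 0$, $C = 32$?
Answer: $1520$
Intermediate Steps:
$t = 16$ ($t = \left(0 - 4\right)^{2} = \left(-4\right)^{2} = 16$)
$t + C 47 = 16 + 32 \cdot 47 = 16 + 1504 = 1520$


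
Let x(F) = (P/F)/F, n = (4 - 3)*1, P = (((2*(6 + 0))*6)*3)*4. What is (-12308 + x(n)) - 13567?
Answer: -25011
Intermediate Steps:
P = 864 (P = (((2*6)*6)*3)*4 = ((12*6)*3)*4 = (72*3)*4 = 216*4 = 864)
n = 1 (n = 1*1 = 1)
x(F) = 864/F² (x(F) = (864/F)/F = 864/F²)
(-12308 + x(n)) - 13567 = (-12308 + 864/1²) - 13567 = (-12308 + 864*1) - 13567 = (-12308 + 864) - 13567 = -11444 - 13567 = -25011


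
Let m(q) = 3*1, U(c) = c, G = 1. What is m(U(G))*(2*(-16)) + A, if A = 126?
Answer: 30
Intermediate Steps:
m(q) = 3
m(U(G))*(2*(-16)) + A = 3*(2*(-16)) + 126 = 3*(-32) + 126 = -96 + 126 = 30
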